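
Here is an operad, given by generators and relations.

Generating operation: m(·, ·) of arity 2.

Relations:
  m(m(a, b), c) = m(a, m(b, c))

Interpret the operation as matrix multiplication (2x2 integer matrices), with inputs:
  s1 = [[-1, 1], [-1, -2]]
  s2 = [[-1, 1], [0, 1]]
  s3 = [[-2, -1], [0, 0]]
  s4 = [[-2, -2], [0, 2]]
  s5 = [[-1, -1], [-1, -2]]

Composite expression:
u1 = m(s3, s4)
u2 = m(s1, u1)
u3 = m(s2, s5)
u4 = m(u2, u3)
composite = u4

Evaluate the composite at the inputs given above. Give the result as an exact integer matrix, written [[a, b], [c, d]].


[[2, 8], [2, 8]]

m(s3, s4) = [[4, 2], [0, 0]]
m(s1, m(s3, s4)) = [[-4, -2], [-4, -2]]
m(s2, s5) = [[0, -1], [-1, -2]]
m(m(s1, m(s3, s4)), m(s2, s5)) = [[2, 8], [2, 8]]


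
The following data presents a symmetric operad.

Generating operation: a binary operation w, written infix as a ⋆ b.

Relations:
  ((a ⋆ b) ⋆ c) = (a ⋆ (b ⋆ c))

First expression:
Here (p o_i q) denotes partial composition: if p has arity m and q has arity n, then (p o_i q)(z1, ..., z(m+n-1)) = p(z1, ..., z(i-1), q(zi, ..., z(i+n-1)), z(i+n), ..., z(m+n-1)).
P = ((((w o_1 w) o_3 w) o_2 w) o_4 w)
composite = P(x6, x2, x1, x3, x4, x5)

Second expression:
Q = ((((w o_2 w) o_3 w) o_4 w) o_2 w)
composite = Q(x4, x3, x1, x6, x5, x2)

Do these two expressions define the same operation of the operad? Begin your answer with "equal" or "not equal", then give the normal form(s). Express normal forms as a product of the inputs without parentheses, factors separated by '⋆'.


not equal — first x6 ⋆ x2 ⋆ x1 ⋆ x3 ⋆ x4 ⋆ x5, second x4 ⋆ x3 ⋆ x1 ⋆ x6 ⋆ x5 ⋆ x2

Reducing the first expression gives x6 ⋆ x2 ⋆ x1 ⋆ x3 ⋆ x4 ⋆ x5
Reducing the second expression gives x4 ⋆ x3 ⋆ x1 ⋆ x6 ⋆ x5 ⋆ x2
Distinct normal forms: not equal.


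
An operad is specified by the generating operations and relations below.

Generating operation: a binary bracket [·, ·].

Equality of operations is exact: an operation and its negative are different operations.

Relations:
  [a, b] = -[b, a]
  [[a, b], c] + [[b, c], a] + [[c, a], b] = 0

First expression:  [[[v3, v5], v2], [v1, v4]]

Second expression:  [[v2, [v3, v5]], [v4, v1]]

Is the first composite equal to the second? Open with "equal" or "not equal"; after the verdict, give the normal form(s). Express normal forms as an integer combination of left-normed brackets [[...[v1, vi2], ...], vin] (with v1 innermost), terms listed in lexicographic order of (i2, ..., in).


The first composite normalizes to [[[[v1, v4], v2], v3], v5] - [[[[v1, v4], v2], v5], v3] - [[[[v1, v4], v3], v5], v2] + [[[[v1, v4], v5], v3], v2]
The second composite normalizes to [[[[v1, v4], v2], v3], v5] - [[[[v1, v4], v2], v5], v3] - [[[[v1, v4], v3], v5], v2] + [[[[v1, v4], v5], v3], v2]
One common form — equal.

equal: each reduces to [[[[v1, v4], v2], v3], v5] - [[[[v1, v4], v2], v5], v3] - [[[[v1, v4], v3], v5], v2] + [[[[v1, v4], v5], v3], v2]


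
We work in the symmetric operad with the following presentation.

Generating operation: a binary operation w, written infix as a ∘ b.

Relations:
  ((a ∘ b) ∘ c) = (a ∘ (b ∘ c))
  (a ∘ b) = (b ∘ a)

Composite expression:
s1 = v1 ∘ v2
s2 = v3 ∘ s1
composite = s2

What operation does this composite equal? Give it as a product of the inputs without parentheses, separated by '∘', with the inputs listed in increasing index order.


Reordering under w is free, so list the v-inputs canonically.
(v1 ∘ v2) reduces to v1 ∘ v2
(v3 ∘ (v1 ∘ v2)) reduces to v3 ∘ v1 ∘ v2
the factors in increasing index order: v1 ∘ v2 ∘ v3

v1 ∘ v2 ∘ v3


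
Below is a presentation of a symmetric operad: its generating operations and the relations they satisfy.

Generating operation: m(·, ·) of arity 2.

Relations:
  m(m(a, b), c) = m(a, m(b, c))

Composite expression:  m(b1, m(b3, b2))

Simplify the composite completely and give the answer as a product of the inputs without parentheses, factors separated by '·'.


b1 · b3 · b2


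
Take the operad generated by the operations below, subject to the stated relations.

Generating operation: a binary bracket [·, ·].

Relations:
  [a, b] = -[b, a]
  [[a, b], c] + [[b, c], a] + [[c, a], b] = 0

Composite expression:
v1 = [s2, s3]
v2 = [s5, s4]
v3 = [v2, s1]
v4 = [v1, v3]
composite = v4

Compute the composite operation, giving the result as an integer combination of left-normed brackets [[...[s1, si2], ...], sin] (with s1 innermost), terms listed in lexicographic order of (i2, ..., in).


-[[[[s1, s4], s5], s2], s3] + [[[[s1, s4], s5], s3], s2] + [[[[s1, s5], s4], s2], s3] - [[[[s1, s5], s4], s3], s2]

In the tensor algebra, words opening s1 carry the s1-anchored form.
Composite bracket: [[s2, s3], [[s5, s4], s1]]
Under [a, b] = ab - ba we get 16 signed associative words (2^4 = 16).
Only words starting with s1 matter:
  sign of s1s4s5s2s3 is -1, so it contributes -[[[[s1, s4], s5], s2], s3]
  sign of s1s4s5s3s2 is +1, so it contributes +[[[[s1, s4], s5], s3], s2]
  sign of s1s5s4s2s3 is +1, so it contributes +[[[[s1, s5], s4], s2], s3]
  sign of s1s5s4s3s2 is -1, so it contributes -[[[[s1, s5], s4], s3], s2]


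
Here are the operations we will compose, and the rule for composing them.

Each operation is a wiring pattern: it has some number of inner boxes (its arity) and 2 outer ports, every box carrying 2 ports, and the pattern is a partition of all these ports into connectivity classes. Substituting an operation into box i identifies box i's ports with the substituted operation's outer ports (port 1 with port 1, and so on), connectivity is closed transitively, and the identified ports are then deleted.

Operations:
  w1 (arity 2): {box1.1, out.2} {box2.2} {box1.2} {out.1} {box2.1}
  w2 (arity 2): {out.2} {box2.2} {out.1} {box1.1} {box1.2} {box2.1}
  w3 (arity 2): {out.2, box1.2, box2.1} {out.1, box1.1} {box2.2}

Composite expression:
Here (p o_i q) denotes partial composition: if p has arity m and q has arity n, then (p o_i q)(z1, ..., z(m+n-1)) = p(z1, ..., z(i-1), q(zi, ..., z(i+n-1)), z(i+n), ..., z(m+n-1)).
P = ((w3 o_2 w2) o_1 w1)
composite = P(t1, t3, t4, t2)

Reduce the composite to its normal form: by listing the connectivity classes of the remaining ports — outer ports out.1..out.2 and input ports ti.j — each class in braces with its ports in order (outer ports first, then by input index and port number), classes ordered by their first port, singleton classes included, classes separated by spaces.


After gluing at w3, chains via deleted ports link the t-ports.
after w1, the pattern on (t1, t3) reads {out.1} {out.2, t1.1} {t1.2} {t3.1} {t3.2} (out.j = its outer ports)
after w2, the pattern on (t4, t2) reads {out.1} {out.2} {t2.1} {t2.2} {t4.1} {t4.2} (out.j = its outer ports)
after w3, the pattern on (t1, t3, t4, t2) reads {out.1} {out.2, t1.1} {t1.2} {t2.1} {t2.2} {t3.1} {t3.2} {t4.1} {t4.2} (out.j = its outer ports)

{out.1} {out.2, t1.1} {t1.2} {t2.1} {t2.2} {t3.1} {t3.2} {t4.1} {t4.2}


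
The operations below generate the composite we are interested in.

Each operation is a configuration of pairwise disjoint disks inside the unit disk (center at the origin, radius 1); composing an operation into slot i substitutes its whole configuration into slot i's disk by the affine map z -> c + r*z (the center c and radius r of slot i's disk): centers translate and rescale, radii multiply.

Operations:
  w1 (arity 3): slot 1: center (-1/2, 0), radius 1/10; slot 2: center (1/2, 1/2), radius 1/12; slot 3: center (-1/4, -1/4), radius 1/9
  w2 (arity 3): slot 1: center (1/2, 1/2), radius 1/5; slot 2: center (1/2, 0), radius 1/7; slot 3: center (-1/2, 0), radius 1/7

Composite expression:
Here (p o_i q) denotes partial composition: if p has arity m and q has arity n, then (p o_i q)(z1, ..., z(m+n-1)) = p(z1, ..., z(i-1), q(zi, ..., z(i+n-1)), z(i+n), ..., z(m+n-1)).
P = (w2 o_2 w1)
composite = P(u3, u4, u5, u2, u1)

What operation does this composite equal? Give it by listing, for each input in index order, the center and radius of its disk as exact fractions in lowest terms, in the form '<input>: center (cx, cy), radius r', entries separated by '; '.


u1: center (-1/2, 0), radius 1/7; u2: center (13/28, -1/28), radius 1/63; u3: center (1/2, 1/2), radius 1/5; u4: center (3/7, 0), radius 1/70; u5: center (4/7, 1/14), radius 1/84


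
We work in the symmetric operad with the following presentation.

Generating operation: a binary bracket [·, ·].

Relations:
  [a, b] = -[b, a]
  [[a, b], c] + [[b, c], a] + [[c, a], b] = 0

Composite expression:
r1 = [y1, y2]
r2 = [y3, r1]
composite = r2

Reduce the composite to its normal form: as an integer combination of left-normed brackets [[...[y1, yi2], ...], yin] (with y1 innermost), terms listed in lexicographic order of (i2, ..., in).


Left-normed coefficients sit on the y1-initial expansion words.
Composite bracket: [y3, [y1, y2]]
Applying ab - ba throughout gives 4 signed words (2^2 = 4).
Coefficients come from the y1-initial words:
  the word y1y2y3 carries sign -1 and contributes -[[y1, y2], y3]

-[[y1, y2], y3]


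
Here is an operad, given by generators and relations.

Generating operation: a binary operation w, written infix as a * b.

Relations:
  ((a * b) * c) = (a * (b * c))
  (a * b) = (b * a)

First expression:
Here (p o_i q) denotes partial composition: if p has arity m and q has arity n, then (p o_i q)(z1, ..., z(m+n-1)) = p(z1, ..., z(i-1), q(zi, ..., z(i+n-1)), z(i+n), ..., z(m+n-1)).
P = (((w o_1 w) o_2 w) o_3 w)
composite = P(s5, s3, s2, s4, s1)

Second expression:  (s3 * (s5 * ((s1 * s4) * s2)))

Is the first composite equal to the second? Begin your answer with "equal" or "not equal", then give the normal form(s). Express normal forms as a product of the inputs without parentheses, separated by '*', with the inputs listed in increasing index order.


Normal form of the first expression: s1 * s2 * s3 * s4 * s5
Normal form of the second expression: s1 * s2 * s3 * s4 * s5
Both agree, so they are equal.

equal — both sides give s1 * s2 * s3 * s4 * s5


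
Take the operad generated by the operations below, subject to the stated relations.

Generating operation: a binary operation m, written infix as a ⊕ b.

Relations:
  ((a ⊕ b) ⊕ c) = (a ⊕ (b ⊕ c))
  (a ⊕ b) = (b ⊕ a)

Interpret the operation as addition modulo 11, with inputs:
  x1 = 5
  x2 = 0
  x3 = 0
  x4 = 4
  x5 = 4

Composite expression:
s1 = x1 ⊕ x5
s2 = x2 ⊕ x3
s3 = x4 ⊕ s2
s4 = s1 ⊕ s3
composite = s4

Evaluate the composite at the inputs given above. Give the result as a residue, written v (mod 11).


2 (mod 11)


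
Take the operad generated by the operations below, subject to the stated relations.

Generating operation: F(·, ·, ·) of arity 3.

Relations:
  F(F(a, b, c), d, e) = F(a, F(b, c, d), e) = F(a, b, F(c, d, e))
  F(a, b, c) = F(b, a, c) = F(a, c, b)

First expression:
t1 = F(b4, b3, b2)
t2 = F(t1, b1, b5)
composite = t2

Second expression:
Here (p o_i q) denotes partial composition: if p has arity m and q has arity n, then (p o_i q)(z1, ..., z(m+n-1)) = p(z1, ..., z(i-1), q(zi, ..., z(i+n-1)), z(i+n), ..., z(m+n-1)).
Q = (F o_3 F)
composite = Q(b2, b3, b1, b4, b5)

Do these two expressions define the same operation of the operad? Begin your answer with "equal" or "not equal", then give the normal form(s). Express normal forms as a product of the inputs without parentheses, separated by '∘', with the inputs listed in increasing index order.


equal; both compose to b1 ∘ b2 ∘ b3 ∘ b4 ∘ b5

Normal form of the first expression: b1 ∘ b2 ∘ b3 ∘ b4 ∘ b5
Normal form of the second expression: b1 ∘ b2 ∘ b3 ∘ b4 ∘ b5
Both agree, so they are equal.


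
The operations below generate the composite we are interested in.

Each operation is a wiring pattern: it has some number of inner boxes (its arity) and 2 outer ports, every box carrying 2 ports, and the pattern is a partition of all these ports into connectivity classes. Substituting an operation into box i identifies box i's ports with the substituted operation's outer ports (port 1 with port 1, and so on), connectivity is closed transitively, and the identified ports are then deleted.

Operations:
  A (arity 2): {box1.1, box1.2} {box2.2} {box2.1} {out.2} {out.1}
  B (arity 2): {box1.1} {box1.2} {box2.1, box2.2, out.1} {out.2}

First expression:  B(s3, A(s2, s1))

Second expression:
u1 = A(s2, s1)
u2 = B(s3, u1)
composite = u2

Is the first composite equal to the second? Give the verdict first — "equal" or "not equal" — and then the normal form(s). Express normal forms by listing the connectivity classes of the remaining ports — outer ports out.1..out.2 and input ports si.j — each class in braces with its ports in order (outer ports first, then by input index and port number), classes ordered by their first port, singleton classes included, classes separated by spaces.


In normal form, the first expression is {out.1} {out.2} {s1.1} {s1.2} {s2.1, s2.2} {s3.1} {s3.2}
In normal form, the second expression is {out.1} {out.2} {s1.1} {s1.2} {s2.1, s2.2} {s3.1} {s3.2}
Both agree, so they are equal.

equal — both sides give {out.1} {out.2} {s1.1} {s1.2} {s2.1, s2.2} {s3.1} {s3.2}


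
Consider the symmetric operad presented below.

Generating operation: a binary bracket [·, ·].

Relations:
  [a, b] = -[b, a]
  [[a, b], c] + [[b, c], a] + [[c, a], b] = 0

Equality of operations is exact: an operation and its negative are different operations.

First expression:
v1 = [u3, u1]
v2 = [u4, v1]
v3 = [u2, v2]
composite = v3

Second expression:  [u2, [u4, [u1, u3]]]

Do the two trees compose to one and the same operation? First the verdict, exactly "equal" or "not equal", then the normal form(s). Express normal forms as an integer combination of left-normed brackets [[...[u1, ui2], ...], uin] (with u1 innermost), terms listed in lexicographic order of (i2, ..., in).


Normal form of the first expression: -[[[u1, u3], u4], u2]
Normal form of the second expression: [[[u1, u3], u4], u2]
The normal forms differ: not equal.

not equal; first: -[[[u1, u3], u4], u2]; second: [[[u1, u3], u4], u2]


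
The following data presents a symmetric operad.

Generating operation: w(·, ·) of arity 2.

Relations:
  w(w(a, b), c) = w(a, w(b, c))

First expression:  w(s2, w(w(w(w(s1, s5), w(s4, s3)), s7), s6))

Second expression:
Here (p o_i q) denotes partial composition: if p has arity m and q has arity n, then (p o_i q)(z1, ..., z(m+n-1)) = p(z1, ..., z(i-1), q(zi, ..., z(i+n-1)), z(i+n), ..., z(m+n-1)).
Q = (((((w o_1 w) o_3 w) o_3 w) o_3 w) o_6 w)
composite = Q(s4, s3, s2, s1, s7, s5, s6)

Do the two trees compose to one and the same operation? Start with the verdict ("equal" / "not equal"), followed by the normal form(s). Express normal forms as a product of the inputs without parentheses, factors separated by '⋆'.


not equal — first s2 ⋆ s1 ⋆ s5 ⋆ s4 ⋆ s3 ⋆ s7 ⋆ s6, second s4 ⋆ s3 ⋆ s2 ⋆ s1 ⋆ s7 ⋆ s5 ⋆ s6

The first expression, normalized: s2 ⋆ s1 ⋆ s5 ⋆ s4 ⋆ s3 ⋆ s7 ⋆ s6
The second expression, normalized: s4 ⋆ s3 ⋆ s2 ⋆ s1 ⋆ s7 ⋆ s5 ⋆ s6
The normal forms differ: not equal.


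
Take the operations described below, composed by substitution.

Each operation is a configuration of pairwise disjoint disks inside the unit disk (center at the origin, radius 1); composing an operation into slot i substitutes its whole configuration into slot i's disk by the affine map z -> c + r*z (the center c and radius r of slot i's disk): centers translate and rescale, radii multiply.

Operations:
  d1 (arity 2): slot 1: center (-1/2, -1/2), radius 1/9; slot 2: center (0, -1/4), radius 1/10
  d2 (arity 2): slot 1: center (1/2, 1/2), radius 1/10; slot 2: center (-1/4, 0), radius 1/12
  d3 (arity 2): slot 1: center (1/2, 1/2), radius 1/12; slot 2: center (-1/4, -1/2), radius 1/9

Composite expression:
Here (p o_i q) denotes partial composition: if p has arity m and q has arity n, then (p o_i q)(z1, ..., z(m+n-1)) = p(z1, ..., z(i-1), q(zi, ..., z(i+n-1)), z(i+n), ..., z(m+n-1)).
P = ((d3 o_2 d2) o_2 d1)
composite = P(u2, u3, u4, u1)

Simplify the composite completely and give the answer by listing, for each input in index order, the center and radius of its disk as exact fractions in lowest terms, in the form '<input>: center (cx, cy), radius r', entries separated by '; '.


Each u-disk chains the slot maps above it in d3; radii multiply.
input u2: applying the 1 nested substitution gives center (1/2, 1/2), radius 1/12
input u3: applying the 3 nested substitutions gives center (-1/5, -9/20), radius 1/810
input u4: applying the 3 nested substitutions gives center (-7/36, -161/360), radius 1/900
input u1: applying the 2 nested substitutions gives center (-5/18, -1/2), radius 1/108

u1: center (-5/18, -1/2), radius 1/108; u2: center (1/2, 1/2), radius 1/12; u3: center (-1/5, -9/20), radius 1/810; u4: center (-7/36, -161/360), radius 1/900


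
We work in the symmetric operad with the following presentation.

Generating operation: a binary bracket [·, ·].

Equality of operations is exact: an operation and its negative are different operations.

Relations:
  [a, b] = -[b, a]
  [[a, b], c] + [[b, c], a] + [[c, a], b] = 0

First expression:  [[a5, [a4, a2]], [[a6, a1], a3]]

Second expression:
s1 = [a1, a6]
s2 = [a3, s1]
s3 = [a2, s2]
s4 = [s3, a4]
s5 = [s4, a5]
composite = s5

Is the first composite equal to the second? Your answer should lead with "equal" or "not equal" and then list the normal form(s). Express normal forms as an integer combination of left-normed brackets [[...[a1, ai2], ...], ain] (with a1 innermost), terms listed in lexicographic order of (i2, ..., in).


not equal: they reduce to [[[[[a1, a6], a3], a2], a4], a5] - [[[[[a1, a6], a3], a4], a2], a5] - [[[[[a1, a6], a3], a5], a2], a4] + [[[[[a1, a6], a3], a5], a4], a2] and [[[[[a1, a6], a3], a2], a4], a5]


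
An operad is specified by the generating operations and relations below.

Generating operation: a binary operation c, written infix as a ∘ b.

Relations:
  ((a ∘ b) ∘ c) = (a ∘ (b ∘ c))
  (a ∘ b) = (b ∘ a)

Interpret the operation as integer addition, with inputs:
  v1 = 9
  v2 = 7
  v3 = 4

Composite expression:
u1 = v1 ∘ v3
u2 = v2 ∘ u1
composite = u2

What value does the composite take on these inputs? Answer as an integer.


20

(v1 ∘ v3) = 13
(v2 ∘ (v1 ∘ v3)) = 20


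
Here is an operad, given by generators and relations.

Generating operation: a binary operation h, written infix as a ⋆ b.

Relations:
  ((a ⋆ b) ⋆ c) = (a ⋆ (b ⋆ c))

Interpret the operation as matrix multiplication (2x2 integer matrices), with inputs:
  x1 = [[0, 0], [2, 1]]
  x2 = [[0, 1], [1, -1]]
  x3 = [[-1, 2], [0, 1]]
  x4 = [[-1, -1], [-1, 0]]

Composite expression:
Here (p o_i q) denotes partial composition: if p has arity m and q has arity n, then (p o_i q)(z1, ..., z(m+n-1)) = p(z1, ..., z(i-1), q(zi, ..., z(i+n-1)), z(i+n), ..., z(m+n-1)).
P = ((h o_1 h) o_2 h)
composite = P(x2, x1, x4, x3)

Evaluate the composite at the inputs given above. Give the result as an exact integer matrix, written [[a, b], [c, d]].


[[3, -8], [-3, 8]]


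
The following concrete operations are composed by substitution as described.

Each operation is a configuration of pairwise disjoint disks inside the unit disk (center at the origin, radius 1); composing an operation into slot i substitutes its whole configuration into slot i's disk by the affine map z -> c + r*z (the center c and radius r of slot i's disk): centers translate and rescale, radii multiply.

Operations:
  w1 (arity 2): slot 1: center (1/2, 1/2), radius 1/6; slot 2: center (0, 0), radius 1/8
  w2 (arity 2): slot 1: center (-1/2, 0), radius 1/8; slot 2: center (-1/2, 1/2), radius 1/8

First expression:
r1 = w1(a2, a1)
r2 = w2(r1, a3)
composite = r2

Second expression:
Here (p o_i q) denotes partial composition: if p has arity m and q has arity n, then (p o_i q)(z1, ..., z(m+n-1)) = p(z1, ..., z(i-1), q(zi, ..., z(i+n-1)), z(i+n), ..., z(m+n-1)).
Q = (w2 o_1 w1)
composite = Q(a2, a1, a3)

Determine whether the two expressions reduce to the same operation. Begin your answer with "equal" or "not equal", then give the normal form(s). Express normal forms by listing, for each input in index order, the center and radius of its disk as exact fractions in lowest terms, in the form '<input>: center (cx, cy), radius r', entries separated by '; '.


equal; both compose to a1: center (-1/2, 0), radius 1/64; a2: center (-7/16, 1/16), radius 1/48; a3: center (-1/2, 1/2), radius 1/8

Reducing the first expression gives a1: center (-1/2, 0), radius 1/64; a2: center (-7/16, 1/16), radius 1/48; a3: center (-1/2, 1/2), radius 1/8
Reducing the second expression gives a1: center (-1/2, 0), radius 1/64; a2: center (-7/16, 1/16), radius 1/48; a3: center (-1/2, 1/2), radius 1/8
The normal forms match — equal.


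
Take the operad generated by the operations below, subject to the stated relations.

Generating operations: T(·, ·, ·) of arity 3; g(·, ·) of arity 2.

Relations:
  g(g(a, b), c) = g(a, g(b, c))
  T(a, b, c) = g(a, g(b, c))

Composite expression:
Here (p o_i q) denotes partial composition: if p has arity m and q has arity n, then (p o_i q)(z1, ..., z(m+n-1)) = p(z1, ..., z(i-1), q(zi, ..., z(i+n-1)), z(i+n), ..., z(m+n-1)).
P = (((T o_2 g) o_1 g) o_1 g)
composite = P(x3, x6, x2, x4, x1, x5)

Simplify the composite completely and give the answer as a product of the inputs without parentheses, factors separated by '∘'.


x3 ∘ x6 ∘ x2 ∘ x4 ∘ x1 ∘ x5

Every regrouping of T is equal, so read the x-inputs in written order.
g(x3, x6) collapses to x3 ∘ x6
g(g(x3, x6), x2) collapses to x3 ∘ x6 ∘ x2
g(x4, x1) collapses to x4 ∘ x1
T(g(g(x3, x6), x2), g(x4, x1), x5) collapses to x3 ∘ x6 ∘ x2 ∘ x4 ∘ x1 ∘ x5


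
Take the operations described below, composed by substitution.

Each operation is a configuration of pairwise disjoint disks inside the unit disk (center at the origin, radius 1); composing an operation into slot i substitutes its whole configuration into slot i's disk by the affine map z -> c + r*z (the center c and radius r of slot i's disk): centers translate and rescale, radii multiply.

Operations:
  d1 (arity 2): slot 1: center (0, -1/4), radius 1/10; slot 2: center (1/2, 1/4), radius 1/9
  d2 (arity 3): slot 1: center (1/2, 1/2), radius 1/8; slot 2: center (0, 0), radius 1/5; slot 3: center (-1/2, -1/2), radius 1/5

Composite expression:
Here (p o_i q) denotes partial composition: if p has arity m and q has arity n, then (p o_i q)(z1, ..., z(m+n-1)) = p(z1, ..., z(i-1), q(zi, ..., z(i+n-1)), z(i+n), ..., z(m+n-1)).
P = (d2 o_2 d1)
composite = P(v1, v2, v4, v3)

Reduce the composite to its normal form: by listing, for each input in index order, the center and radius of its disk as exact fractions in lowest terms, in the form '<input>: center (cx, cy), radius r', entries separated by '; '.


v1: center (1/2, 1/2), radius 1/8; v2: center (0, -1/20), radius 1/50; v3: center (-1/2, -1/2), radius 1/5; v4: center (1/10, 1/20), radius 1/45

Only the slot chain above each v matters under d2; compose those maps.
input v1: applying the 1 nested substitution gives center (1/2, 1/2), radius 1/8
input v2: applying the 2 nested substitutions gives center (0, -1/20), radius 1/50
input v4: applying the 2 nested substitutions gives center (1/10, 1/20), radius 1/45
input v3: applying the 1 nested substitution gives center (-1/2, -1/2), radius 1/5


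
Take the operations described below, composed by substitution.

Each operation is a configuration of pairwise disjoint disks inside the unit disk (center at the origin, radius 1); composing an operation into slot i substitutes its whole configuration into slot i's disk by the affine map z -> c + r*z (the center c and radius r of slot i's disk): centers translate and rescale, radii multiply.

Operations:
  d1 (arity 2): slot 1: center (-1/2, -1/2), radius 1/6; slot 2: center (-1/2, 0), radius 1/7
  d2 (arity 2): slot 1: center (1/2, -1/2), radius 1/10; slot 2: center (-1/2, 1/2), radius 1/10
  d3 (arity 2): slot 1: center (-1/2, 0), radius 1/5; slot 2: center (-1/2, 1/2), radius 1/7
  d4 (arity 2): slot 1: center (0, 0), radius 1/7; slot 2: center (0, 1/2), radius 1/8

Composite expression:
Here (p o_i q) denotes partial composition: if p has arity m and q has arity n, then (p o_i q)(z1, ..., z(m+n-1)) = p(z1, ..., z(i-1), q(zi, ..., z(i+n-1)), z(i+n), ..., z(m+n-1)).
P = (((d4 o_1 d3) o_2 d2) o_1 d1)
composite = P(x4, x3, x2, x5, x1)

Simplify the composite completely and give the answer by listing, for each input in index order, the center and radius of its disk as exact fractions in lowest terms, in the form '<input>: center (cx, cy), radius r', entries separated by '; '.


x1: center (0, 1/2), radius 1/8; x2: center (-3/49, 3/49), radius 1/490; x3: center (-3/35, 0), radius 1/245; x4: center (-3/35, -1/70), radius 1/210; x5: center (-4/49, 4/49), radius 1/490

Follow each x-input down from d4: c' goes to c + r*c', radius to r*r'.
input x4: applying the 3 nested substitutions gives center (-3/35, -1/70), radius 1/210
input x3: applying the 3 nested substitutions gives center (-3/35, 0), radius 1/245
input x2: applying the 3 nested substitutions gives center (-3/49, 3/49), radius 1/490
input x5: applying the 3 nested substitutions gives center (-4/49, 4/49), radius 1/490
input x1: applying the 1 nested substitution gives center (0, 1/2), radius 1/8


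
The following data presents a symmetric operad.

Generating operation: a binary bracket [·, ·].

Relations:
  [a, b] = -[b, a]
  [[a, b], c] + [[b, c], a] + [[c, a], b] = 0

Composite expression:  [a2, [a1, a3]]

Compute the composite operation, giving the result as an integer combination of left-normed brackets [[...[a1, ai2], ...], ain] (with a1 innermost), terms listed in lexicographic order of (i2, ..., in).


A multilinear Lie element is pinned by a1-initial words (a1 innermost).
Composite bracket: [a2, [a1, a3]]
Applying ab - ba throughout gives 4 signed words (2^2 = 4).
Only words starting with a1 matter:
  word a1a3a2 has sign -1, contributing -[[a1, a3], a2]

-[[a1, a3], a2]


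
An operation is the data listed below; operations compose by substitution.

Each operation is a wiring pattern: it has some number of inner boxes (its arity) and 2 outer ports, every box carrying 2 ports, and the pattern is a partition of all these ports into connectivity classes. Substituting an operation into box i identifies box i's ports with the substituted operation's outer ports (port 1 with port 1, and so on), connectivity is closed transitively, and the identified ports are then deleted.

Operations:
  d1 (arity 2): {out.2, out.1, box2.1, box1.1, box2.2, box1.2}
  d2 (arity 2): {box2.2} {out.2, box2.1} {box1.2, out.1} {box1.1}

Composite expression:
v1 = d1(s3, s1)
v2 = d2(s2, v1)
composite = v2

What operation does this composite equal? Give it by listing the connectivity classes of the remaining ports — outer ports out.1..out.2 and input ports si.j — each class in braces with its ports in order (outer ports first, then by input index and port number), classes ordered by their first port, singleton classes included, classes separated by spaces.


{out.1, s2.2} {out.2, s1.1, s1.2, s3.1, s3.2} {s2.1}

Two ports join when wires chain via d2-identified ports.
stage d1: inputs (s3, s1), connectivity {out.1, out.2, s1.1, s1.2, s3.1, s3.2}, out.j its boundary
stage d2: inputs (s2, s3, s1), connectivity {out.1, s2.2} {out.2, s1.1, s1.2, s3.1, s3.2} {s2.1}, out.j its boundary


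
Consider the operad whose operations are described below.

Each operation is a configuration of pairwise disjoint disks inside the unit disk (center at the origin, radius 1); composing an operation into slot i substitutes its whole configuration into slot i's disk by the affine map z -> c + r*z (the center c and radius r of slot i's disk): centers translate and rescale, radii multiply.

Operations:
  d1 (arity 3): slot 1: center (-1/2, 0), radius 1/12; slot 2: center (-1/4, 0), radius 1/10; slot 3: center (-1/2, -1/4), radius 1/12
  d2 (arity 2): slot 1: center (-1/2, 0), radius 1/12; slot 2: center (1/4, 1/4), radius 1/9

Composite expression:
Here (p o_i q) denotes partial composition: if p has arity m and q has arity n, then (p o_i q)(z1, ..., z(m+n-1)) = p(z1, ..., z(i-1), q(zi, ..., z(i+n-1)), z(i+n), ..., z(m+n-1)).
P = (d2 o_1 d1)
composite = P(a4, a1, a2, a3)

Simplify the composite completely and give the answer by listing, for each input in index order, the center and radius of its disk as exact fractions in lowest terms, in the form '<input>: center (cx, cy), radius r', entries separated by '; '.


Only the slot chain above each a matters under d2; compose those maps.
input a4: applying the 2 nested substitutions gives center (-13/24, 0), radius 1/144
input a1: applying the 2 nested substitutions gives center (-25/48, 0), radius 1/120
input a2: applying the 2 nested substitutions gives center (-13/24, -1/48), radius 1/144
input a3: applying the 1 nested substitution gives center (1/4, 1/4), radius 1/9

a1: center (-25/48, 0), radius 1/120; a2: center (-13/24, -1/48), radius 1/144; a3: center (1/4, 1/4), radius 1/9; a4: center (-13/24, 0), radius 1/144


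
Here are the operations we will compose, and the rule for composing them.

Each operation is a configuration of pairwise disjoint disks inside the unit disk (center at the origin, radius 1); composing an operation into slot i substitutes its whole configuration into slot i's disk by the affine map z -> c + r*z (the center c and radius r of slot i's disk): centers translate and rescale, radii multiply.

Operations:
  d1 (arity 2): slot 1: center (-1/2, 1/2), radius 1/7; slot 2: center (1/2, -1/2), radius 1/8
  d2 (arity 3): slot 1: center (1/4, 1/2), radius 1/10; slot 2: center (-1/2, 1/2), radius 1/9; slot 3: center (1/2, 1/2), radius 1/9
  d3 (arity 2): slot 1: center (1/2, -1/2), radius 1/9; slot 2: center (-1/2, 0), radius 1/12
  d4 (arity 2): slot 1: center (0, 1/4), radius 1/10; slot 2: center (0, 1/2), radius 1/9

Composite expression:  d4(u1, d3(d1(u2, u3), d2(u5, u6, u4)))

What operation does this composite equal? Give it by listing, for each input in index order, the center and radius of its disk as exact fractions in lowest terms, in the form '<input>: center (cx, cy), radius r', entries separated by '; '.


u1: center (0, 1/4), radius 1/10; u2: center (4/81, 73/162), radius 1/567; u3: center (5/81, 71/162), radius 1/648; u4: center (-11/216, 109/216), radius 1/972; u5: center (-23/432, 109/216), radius 1/1080; u6: center (-13/216, 109/216), radius 1/972

Below d4, radii multiply path by path; the u-disk centers shift.
u1 passes through 1 substitution, ending at center (0, 1/4), radius 1/10
u2 passes through 3 substitutions, ending at center (4/81, 73/162), radius 1/567
u3 passes through 3 substitutions, ending at center (5/81, 71/162), radius 1/648
u5 passes through 3 substitutions, ending at center (-23/432, 109/216), radius 1/1080
u6 passes through 3 substitutions, ending at center (-13/216, 109/216), radius 1/972
u4 passes through 3 substitutions, ending at center (-11/216, 109/216), radius 1/972


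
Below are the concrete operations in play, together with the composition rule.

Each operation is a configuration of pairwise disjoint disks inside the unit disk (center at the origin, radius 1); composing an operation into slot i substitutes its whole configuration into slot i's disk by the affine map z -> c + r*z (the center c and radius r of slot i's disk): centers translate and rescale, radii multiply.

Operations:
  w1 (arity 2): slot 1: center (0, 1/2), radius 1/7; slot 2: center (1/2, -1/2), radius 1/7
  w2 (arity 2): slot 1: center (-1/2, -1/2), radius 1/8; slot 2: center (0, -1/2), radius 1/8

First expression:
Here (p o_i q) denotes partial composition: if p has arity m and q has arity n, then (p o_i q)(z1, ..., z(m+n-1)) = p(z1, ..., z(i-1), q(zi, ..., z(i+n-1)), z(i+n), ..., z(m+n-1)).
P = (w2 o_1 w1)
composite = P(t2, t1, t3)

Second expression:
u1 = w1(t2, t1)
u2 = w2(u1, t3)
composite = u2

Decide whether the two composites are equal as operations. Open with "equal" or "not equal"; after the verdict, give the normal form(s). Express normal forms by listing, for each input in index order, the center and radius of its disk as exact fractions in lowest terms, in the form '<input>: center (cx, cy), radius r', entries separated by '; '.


equal; both compose to t1: center (-7/16, -9/16), radius 1/56; t2: center (-1/2, -7/16), radius 1/56; t3: center (0, -1/2), radius 1/8

In normal form, the first expression is t1: center (-7/16, -9/16), radius 1/56; t2: center (-1/2, -7/16), radius 1/56; t3: center (0, -1/2), radius 1/8
In normal form, the second expression is t1: center (-7/16, -9/16), radius 1/56; t2: center (-1/2, -7/16), radius 1/56; t3: center (0, -1/2), radius 1/8
One common form — equal.


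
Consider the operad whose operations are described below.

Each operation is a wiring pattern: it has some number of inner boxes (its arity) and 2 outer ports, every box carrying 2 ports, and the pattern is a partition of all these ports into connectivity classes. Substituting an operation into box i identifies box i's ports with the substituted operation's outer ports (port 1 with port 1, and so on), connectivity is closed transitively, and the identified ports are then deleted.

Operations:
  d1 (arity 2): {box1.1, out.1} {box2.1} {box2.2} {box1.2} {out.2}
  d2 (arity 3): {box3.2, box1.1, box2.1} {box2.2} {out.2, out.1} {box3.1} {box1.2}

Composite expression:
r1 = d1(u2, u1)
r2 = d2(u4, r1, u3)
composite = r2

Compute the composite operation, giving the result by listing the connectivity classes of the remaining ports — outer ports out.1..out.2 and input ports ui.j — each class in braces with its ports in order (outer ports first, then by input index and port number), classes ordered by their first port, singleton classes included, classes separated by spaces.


{out.1, out.2} {u1.1} {u1.2} {u2.1, u3.2, u4.1} {u2.2} {u3.1} {u4.2}

Connectivity passes through glued d2-boundaries; trace each wire chain.
the subtree at d1 composes to {out.1, u2.1} {out.2} {u1.1} {u1.2} {u2.2} on (u2, u1); out.j = own outer ports
the subtree at d2 composes to {out.1, out.2} {u1.1} {u1.2} {u2.1, u3.2, u4.1} {u2.2} {u3.1} {u4.2} on (u4, u2, u1, u3); out.j = own outer ports


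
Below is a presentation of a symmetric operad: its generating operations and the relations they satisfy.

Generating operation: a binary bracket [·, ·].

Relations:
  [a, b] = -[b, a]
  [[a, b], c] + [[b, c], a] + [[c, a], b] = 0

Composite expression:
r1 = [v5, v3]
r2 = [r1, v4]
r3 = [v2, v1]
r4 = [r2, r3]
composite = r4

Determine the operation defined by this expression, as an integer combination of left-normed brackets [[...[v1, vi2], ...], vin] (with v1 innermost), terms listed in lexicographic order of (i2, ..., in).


A multilinear Lie element is pinned by v1-initial words (v1 innermost).
Composite bracket: [[[v5, v3], v4], [v2, v1]]
Applying ab - ba throughout gives 16 signed words (2^4 = 16).
Only words starting with v1 matter:
  word v1v2v3v5v4 has sign -1, contributing -[[[[v1, v2], v3], v5], v4]
  word v1v2v4v3v5 has sign +1, contributing +[[[[v1, v2], v4], v3], v5]
  word v1v2v4v5v3 has sign -1, contributing -[[[[v1, v2], v4], v5], v3]
  word v1v2v5v3v4 has sign +1, contributing +[[[[v1, v2], v5], v3], v4]

-[[[[v1, v2], v3], v5], v4] + [[[[v1, v2], v4], v3], v5] - [[[[v1, v2], v4], v5], v3] + [[[[v1, v2], v5], v3], v4]


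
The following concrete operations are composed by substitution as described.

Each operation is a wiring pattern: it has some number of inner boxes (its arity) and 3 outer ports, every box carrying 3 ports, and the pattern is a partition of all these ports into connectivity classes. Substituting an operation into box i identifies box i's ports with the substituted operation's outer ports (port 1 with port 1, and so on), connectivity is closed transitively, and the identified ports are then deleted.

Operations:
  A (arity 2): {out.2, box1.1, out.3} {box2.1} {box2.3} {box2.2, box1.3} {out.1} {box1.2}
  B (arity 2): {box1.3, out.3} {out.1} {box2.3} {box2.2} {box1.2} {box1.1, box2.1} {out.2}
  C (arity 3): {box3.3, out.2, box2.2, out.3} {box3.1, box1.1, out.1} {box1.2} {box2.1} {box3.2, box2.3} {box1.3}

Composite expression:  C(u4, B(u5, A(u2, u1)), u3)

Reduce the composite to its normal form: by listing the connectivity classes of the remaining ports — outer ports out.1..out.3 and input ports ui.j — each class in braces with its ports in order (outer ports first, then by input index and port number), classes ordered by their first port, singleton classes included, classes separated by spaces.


{out.1, u3.1, u4.1} {out.2, out.3, u3.3} {u1.1} {u1.2, u2.3} {u1.3} {u2.1} {u2.2} {u3.2, u5.3} {u4.2} {u4.3} {u5.1} {u5.2}

Reachability decides: close wires over C-identified ports.
stage A: inputs (u2, u1), connectivity {out.1} {out.2, out.3, u2.1} {u1.1} {u1.2, u2.3} {u1.3} {u2.2}, out.j its boundary
stage B: inputs (u5, u2, u1), connectivity {out.1} {out.2} {out.3, u5.3} {u1.1} {u1.2, u2.3} {u1.3} {u2.1} {u2.2} {u5.1} {u5.2}, out.j its boundary
stage C: inputs (u4, u5, u2, u1, u3), connectivity {out.1, u3.1, u4.1} {out.2, out.3, u3.3} {u1.1} {u1.2, u2.3} {u1.3} {u2.1} {u2.2} {u3.2, u5.3} {u4.2} {u4.3} {u5.1} {u5.2}, out.j its boundary


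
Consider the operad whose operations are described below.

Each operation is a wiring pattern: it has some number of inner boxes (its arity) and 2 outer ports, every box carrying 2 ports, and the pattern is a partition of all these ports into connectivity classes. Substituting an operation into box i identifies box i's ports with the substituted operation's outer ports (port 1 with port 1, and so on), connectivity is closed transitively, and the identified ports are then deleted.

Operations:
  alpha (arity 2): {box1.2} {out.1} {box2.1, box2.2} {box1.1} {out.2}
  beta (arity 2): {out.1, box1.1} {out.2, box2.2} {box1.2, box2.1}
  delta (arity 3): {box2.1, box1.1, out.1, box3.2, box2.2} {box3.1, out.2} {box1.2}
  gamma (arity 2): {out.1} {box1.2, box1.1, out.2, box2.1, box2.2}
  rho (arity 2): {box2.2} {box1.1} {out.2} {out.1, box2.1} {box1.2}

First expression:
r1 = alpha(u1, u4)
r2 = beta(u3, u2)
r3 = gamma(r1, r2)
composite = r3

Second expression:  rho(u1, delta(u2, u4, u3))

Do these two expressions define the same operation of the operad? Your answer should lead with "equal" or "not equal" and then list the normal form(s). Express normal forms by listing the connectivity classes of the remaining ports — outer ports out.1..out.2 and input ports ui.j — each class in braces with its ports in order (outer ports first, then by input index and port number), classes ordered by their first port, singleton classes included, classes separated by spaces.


In normal form, the first expression is {out.1} {out.2, u2.2, u3.1} {u1.1} {u1.2} {u2.1, u3.2} {u4.1, u4.2}
In normal form, the second expression is {out.1, u2.1, u3.2, u4.1, u4.2} {out.2} {u1.1} {u1.2} {u2.2} {u3.1}
Different reductions; not equal.

not equal; first: {out.1} {out.2, u2.2, u3.1} {u1.1} {u1.2} {u2.1, u3.2} {u4.1, u4.2}; second: {out.1, u2.1, u3.2, u4.1, u4.2} {out.2} {u1.1} {u1.2} {u2.2} {u3.1}


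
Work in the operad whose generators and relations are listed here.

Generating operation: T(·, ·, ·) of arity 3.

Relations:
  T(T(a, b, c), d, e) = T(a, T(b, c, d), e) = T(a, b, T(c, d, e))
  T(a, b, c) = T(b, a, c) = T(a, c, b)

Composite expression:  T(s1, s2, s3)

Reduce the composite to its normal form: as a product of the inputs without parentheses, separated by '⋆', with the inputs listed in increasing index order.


s1 ⋆ s2 ⋆ s3

Both nesting and order wash out for T; what remains is which s's occur.
T(s1, s2, s3) unparenthesizes to s1 ⋆ s2 ⋆ s3
sorting the factors by input index: s1 ⋆ s2 ⋆ s3


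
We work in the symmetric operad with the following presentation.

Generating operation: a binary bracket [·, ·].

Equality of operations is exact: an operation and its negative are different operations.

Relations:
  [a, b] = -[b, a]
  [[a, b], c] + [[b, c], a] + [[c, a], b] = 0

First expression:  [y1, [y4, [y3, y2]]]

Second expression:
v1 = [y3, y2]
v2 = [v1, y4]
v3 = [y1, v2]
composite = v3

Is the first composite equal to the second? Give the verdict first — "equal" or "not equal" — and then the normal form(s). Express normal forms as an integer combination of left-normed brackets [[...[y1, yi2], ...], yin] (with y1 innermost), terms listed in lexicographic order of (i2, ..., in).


not equal — first [[[y1, y2], y3], y4] - [[[y1, y3], y2], y4] - [[[y1, y4], y2], y3] + [[[y1, y4], y3], y2], second -[[[y1, y2], y3], y4] + [[[y1, y3], y2], y4] + [[[y1, y4], y2], y3] - [[[y1, y4], y3], y2]

Reducing the first expression gives [[[y1, y2], y3], y4] - [[[y1, y3], y2], y4] - [[[y1, y4], y2], y3] + [[[y1, y4], y3], y2]
Reducing the second expression gives -[[[y1, y2], y3], y4] + [[[y1, y3], y2], y4] + [[[y1, y4], y2], y3] - [[[y1, y4], y3], y2]
The forms do not match — not equal.
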